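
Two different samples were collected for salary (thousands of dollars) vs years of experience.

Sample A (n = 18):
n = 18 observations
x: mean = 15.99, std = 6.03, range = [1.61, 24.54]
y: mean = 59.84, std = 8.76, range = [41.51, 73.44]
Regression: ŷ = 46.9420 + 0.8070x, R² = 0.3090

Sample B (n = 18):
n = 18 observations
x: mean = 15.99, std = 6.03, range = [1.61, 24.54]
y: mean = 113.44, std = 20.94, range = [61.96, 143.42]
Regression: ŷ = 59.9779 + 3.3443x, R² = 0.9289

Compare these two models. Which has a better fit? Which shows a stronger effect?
Model B has the better fit (R² = 0.9289 vs 0.3090). Model B shows the stronger effect (|β₁| = 3.3443 vs 0.8070).

Model Comparison:

Fit — compare R²:
- Model A: R² = 0.3090 → 30.90% of variance in salary explained
- Model B: R² = 0.9289 → 92.89% of variance in salary explained
- 0.9289 > 0.3090 → Model B has the better fit

Strength of effect — compare |β₁|:
- Model A: β₁ = 0.8070 → predicted salary rises 0.8070 thousand dollars per additional year of experience
- Model B: β₁ = 3.3443 → predicted salary rises 3.3443 thousand dollars per additional year of experience
- |0.8070| < |3.3443| → Model B shows the stronger marginal effect

Note: A steeper slope doesn't make a better model if the scatter around the line is large.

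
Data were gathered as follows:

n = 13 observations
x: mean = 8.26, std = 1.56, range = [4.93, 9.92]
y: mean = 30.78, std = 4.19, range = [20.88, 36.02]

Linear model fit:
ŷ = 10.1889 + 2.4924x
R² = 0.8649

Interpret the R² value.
The model explains 86.49% of the variance in y (R² = 0.8649), leaving 13.51% unexplained; the fit is strong.

R² (coefficient of determination) measures the proportion of variance in y explained by the regression model.

Here R² = 0.8649:
- Explained: 86.49% of the variation in y
- Unexplained (residual): 100% − 86.49% = 13.51%
- Rule of thumb (below 0.3 weak; 0.3 to below 0.7 moderate; 0.7 and above strong) → strong

Calculation: R² = 1 − (SS_res / SS_tot), where SS_res is the sum of squared residuals and SS_tot the total sum of squares.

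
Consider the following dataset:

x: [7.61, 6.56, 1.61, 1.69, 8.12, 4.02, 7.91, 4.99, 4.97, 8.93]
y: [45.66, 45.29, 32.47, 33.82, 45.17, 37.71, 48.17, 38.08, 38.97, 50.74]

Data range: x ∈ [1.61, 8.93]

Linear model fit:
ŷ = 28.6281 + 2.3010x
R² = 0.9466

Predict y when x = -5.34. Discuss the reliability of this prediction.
The equation gives ŷ = 16.3408; however x = -5.34 is 6.95 units below the observed range, so this extrapolated value should not be trusted.

Prediction calculation:
ŷ = 28.6281 + 2.3010 × (-5.34)
ŷ = 16.3408

Reliability:
- Data range: x ∈ [1.61, 8.93]
- Prediction point: x = -5.34 is 6.95 units below the observed range → this is EXTRAPOLATION, not interpolation

Why that matters here:
- The standard error of prediction grows with (x − x̄)², and x = -5.34 is far from x̄ = 5.64
- Real relationships often flatten, saturate, or turn nonlinear at extremes

Report the number if required, but flag clearly that it is an extrapolation.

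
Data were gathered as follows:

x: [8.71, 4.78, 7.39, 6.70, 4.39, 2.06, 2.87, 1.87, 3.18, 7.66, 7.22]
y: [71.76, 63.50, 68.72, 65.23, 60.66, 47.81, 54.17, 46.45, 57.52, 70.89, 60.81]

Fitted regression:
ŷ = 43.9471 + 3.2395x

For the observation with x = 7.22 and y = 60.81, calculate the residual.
Residual = -6.5263

The residual is the difference between the actual value and the predicted value:

Residual = y - ŷ

Step 1: Calculate predicted value
ŷ = 43.9471 + 3.2395 × 7.22
ŷ = 67.3363

Step 2: Calculate residual
Residual = 60.81 - 67.3363
Residual = -6.5263

The residual is negative, so the observed y = 60.81 sits below the regression line (the line overestimates it by 6.5263).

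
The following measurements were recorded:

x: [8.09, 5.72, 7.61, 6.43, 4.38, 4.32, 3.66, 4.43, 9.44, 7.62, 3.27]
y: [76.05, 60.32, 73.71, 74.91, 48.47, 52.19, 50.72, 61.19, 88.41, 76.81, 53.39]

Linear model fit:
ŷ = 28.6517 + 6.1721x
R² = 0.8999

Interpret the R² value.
R² = 0.8999 means 89.99% of the variation in y is explained by the linear relationship with x. This indicates a strong fit.

The coefficient of determination R² is the fraction of the total variation in y that the fitted line accounts for.

Here R² = 0.8999:
- Explained: 89.99% of the variation in y
- Unexplained (residual): 100% − 89.99% = 10.01%
- Rule of thumb (below 0.3 weak; 0.3 to below 0.7 moderate; 0.7 and above strong) → strong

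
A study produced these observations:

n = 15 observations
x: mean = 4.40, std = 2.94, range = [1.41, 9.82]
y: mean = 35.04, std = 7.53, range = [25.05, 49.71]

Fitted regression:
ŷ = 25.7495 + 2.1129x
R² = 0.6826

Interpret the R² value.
About 68.26% of the variability in y is accounted for by the regression on x (R² = 0.6826) — a moderate linear fit.

The coefficient of determination R² is the fraction of the total variation in y that the fitted line accounts for.

Here R² = 0.6826:
- Explained: 68.26% of the variation in y
- Unexplained (residual): 100% − 68.26% = 31.74%
- Rule of thumb (below 0.3 weak; 0.3 to below 0.7 moderate; 0.7 and above strong) → moderate

Note: R² says nothing about causation, and a high R² does not by itself mean the linear form is appropriate — check the residuals.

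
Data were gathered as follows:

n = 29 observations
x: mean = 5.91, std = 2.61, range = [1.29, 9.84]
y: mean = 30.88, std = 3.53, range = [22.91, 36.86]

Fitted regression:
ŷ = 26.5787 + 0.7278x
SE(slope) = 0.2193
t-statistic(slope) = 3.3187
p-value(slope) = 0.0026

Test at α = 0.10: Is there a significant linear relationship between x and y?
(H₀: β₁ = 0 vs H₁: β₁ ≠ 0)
Since p-value = 0.0026 < α = 0.10, reject H₀ — the slope is significantly different from 0.

Hypothesis test for the slope coefficient:

H₀: β₁ = 0 (no linear relationship)
H₁: β₁ ≠ 0 (linear relationship exists)

Test statistic: t = β̂₁ / SE(β̂₁) = 0.7278 / 0.2193 = 3.3187

The p-value (0.0026) is the probability, under H₀, of a t-statistic at least as extreme as |t| = 3.3187 (two-sided, df = n − 2 = 27).

Decision rule: reject H₀ if p-value < α.
p-value = 0.0026 < α = 0.10 → reject H₀.

There is sufficient evidence at the 10% significance level to conclude that a linear relationship exists between x and y.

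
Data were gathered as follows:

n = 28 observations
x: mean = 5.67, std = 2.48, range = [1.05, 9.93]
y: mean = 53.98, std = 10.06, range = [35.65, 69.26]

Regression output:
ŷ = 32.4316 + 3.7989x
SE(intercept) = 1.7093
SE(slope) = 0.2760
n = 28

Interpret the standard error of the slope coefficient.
SE(slope) = 0.2760 measures the uncertainty in the estimated slope. The coefficient is estimated precisely (SE/|β̂₁| = 7.3%).

What SE measures:
- The standard error quantifies the sampling variability of the coefficient estimate
- It is the estimated standard deviation of β̂₁ across hypothetical repeated samples of the same size
- Smaller SE → more precise estimate

Relative precision:
- SE / |β̂₁| = 0.2760 / 3.7989 = 7.3%
- Rule of thumb (under 20%: precise; 20% to under 50%: moderately precise; 50% or more: imprecise) → precise

Rough 95% range (±2 SE): 3.7989 ± 0.5520 → (3.2469, 4.3509).

What drives SE(β̂₁): wider spread of x values → smaller SE.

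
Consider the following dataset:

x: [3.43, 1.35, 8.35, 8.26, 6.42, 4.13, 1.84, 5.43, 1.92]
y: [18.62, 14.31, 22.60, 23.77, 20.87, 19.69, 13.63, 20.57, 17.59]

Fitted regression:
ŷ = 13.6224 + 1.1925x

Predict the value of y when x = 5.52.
ŷ = 20.2050

x = 5.52 lies inside the observed range [1.35, 8.35], so the fitted equation applies directly:

ŷ = 13.6224 + 1.1925 × 5.52
ŷ = 13.6224 + 6.5826
ŷ = 20.2050

This is a point prediction; actual observations scatter around it by roughly the residual standard deviation.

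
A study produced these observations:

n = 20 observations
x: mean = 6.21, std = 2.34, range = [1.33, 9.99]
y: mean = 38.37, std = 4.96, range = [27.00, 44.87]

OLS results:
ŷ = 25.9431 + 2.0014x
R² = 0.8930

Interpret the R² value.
R² = 0.8930 means 89.30% of the variation in y is explained by the linear relationship with x. This indicates a strong fit.

R² = 1 − SS_res/SS_tot compares the residual scatter to the total scatter of y about its mean.

Here R² = 0.8930:
- Explained: 89.30% of the variation in y
- Unexplained (residual): 100% − 89.30% = 10.70%
- Rule of thumb (below 0.3 weak; 0.3 to below 0.7 moderate; 0.7 and above strong) → strong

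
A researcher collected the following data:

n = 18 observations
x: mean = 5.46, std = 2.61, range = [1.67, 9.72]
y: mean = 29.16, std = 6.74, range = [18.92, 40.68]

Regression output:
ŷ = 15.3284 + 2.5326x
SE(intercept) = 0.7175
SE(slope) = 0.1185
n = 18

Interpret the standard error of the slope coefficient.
SE(slope) = 0.1185 measures the uncertainty in the estimated slope. The coefficient is estimated precisely (SE/|β̂₁| = 4.7%).

SE(β̂₁) = s / √Sxx, where s is the residual standard deviation and Sxx = Σ(x − x̄)². It is the yardstick for how far β̂₁ = 2.5326 could plausibly be from the true slope.

Relative precision:
- SE / |β̂₁| = 0.1185 / 2.5326 = 4.7%
- Rule of thumb (under 20%: precise; 20% to under 50%: moderately precise; 50% or more: imprecise) → precise

Link to interval estimation: a confidence interval for β₁ is β̂₁ ± t* × 0.1185, so SE sets the half-width per unit of t*.

What drives SE(β̂₁): more residual scatter → larger SE.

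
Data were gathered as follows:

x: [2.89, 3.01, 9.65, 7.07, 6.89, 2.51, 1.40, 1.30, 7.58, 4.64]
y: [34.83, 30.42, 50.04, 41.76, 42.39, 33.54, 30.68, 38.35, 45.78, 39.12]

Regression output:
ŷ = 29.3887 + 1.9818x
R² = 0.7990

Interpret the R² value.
About 79.90% of the variability in y is accounted for by the regression on x (R² = 0.7990) — a strong linear fit.

R² = 1 − SS_res/SS_tot compares the residual scatter to the total scatter of y about its mean.

Here R² = 0.7990:
- Explained: 79.90% of the variation in y
- Unexplained (residual): 100% − 79.90% = 20.10%
- Rule of thumb (below 0.3 weak; 0.3 to below 0.7 moderate; 0.7 and above strong) → strong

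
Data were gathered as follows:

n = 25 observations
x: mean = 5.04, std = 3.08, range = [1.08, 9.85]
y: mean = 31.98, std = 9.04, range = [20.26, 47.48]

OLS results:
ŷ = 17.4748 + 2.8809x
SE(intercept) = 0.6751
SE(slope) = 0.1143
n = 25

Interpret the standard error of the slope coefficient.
SE(slope) = 0.1143 measures the uncertainty in the estimated slope. The coefficient is estimated precisely (SE/|β̂₁| = 4.0%).

SE(β̂₁) = 0.1143 says: if we drew many samples of n = 25 from the same population and refit each time, the fitted slopes would scatter with a standard deviation of roughly 0.1143 around the true β₁.

Relative precision:
- SE / |β̂₁| = 0.1143 / 2.8809 = 4.0%
- Rule of thumb (under 20%: precise; 20% to under 50%: moderately precise; 50% or more: imprecise) → precise

Link to the t-test: t = β̂₁ / SE(β̂₁) = 2.8809 / 0.1143 = 25.2047, the statistic for H₀: β₁ = 0.

What drives SE(β̂₁): more residual scatter → larger SE.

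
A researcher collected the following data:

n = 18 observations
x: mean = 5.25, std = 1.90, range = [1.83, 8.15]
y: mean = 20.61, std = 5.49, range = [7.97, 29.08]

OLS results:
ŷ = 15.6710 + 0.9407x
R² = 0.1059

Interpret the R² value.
R² = 0.1059 means 10.59% of the variation in y is explained by the linear relationship with x. This indicates a weak fit.

R² = 1 − SS_res/SS_tot compares the residual scatter to the total scatter of y about its mean.

Here R² = 0.1059:
- Explained: 10.59% of the variation in y
- Unexplained (residual): 100% − 10.59% = 89.41%
- Rule of thumb (below 0.3 weak; 0.3 to below 0.7 moderate; 0.7 and above strong) → weak

Note: R² never decreases when predictors are added, so it should not be used alone to compare models of different size.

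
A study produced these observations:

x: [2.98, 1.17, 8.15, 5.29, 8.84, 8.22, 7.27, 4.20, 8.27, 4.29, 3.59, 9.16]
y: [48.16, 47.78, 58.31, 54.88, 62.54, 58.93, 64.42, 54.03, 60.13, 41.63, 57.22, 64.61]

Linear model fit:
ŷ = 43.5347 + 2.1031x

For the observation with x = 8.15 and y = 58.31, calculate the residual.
Residual = -2.3650

The residual is the difference between the actual value and the predicted value:

Residual = y - ŷ

Step 1: Calculate predicted value
ŷ = 43.5347 + 2.1031 × 8.15
ŷ = 60.6750

Step 2: Calculate residual
Residual = 58.31 - 60.6750
Residual = -2.3650

Interpretation: the model overestimates the actual value by 2.3650 at this point (negative residual → observation lies below the fitted line).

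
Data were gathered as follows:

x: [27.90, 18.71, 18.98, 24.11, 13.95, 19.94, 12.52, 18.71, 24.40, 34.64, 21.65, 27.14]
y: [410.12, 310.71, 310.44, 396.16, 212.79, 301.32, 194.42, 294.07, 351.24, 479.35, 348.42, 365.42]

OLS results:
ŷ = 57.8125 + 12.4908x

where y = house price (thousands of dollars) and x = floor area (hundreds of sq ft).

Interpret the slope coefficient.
For each additional hundred sq ft of floor area, predicted house price increases by approximately 12.4908 thousand dollars.

The slope β₁ = 12.4908 gives the rate at which the fitted house price changes with floor area.

Interpretation:
- Floor area up by 1 hundred sq ft → predicted house price increases by 12.4908 thousand dollars
- The effect is assumed constant over the observed range of x (linearity)

(β₀ = 57.8125 is the fitted value at x = 0 and is not part of the slope interpretation.)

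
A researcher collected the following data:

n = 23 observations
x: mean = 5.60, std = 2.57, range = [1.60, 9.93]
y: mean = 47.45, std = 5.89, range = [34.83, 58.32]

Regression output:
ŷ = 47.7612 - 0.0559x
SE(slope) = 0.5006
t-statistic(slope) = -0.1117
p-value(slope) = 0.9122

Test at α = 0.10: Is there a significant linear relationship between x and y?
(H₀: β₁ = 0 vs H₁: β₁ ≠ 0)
p-value = 0.9122 ≥ α = 0.10, so we fail to reject H₀. The relationship is not significant.

Hypothesis test for the slope coefficient:

H₀: β₁ = 0 (no linear relationship)
H₁: β₁ ≠ 0 (linear relationship exists)

Test statistic: t = β̂₁ / SE(β̂₁) = -0.0559 / 0.5006 = -0.1117

p = 0.9122: how often a slope estimate this far from 0 (in SE units) would arise by chance if β₁ were truly 0.

Decision rule: reject H₀ if p-value < α.
p-value = 0.9122 ≥ α = 0.10 → fail to reject H₀.

There is not sufficient evidence at the 10% significance level to conclude that a linear relationship exists between x and y.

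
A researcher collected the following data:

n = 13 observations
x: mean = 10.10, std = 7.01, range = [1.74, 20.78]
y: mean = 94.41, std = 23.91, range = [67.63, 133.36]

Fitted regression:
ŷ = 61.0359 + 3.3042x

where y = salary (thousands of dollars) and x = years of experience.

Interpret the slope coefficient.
On average, salary is about 3.3042 thousand dollars higher for every extra year of experience.

β₁ = 3.3042 is the change in predicted salary (thousand dollars) per additional year of experience.

Interpretation:
- Experience up by 1 year → predicted salary increases by 3.3042 thousand dollars
- The effect is assumed constant over the observed range of x (linearity)

The intercept β₀ = 61.0359 is the predicted salary when experience = 0; since the smallest observed x is 1.74, this is an extrapolation and mainly anchors the line.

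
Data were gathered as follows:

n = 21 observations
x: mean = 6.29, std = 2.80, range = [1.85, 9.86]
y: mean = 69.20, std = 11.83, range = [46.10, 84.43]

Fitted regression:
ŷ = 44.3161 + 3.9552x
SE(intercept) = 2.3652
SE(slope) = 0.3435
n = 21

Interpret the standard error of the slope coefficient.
SE(β̂₁) = 0.3435 is the estimated standard deviation of the slope estimate across repeated samples; relative to β̂₁ = 3.9552 that is 8.7%, a precise estimate.

SE(β̂₁) = s / √Sxx, where s is the residual standard deviation and Sxx = Σ(x − x̄)². It is the yardstick for how far β̂₁ = 3.9552 could plausibly be from the true slope.

Relative precision:
- SE / |β̂₁| = 0.3435 / 3.9552 = 8.7%
- Rule of thumb (under 20%: precise; 20% to under 50%: moderately precise; 50% or more: imprecise) → precise

Link to interval estimation: a confidence interval for β₁ is β̂₁ ± t* × 0.3435, so SE sets the half-width per unit of t*.

What drives SE(β̂₁): wider spread of x values → smaller SE; larger n (here n = 21) → smaller SE.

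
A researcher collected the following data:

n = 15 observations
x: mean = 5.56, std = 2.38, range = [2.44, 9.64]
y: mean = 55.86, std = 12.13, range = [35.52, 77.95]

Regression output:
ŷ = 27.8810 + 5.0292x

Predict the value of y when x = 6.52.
ŷ = 60.6714

x = 6.52 lies inside the observed range [2.44, 9.64], so the fitted equation applies directly:

ŷ = 27.8810 + 5.0292 × 6.52
ŷ = 27.8810 + 32.7904
ŷ = 60.6714

This is a point prediction; actual observations scatter around it by roughly the residual standard deviation.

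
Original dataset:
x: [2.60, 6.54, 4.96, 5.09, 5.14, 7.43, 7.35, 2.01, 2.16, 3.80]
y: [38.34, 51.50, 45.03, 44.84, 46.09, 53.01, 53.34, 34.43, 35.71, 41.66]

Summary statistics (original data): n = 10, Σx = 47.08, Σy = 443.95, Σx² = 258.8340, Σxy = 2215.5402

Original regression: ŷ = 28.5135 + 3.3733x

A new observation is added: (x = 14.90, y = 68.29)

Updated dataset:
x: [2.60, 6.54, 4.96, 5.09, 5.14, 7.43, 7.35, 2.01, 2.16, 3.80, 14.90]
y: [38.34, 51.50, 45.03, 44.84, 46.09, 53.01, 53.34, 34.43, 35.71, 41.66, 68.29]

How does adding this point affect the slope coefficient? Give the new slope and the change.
The slope changes from 3.3733 to 2.6351 (change of -0.7382, or -21.9%).

The new point has HIGH LEVERAGE: x = 14.90 is far from the original mean x̄ = 47.08/10 ≈ 4.71 (original range [2.01, 7.43]).

Step 1: Update the sums with the new point (n goes from 10 to 11)
Σx  = 47.08 + 14.90 = 61.98
Σy  = 443.95 + 68.29 = 512.24
Σx² = 258.8340 + 14.90² = 258.8340 + 222.0100 = 480.8440
Σxy = 2215.5402 + 14.90×68.29 = 2215.5402 + 1017.5210 = 3233.0612

Step 2: Recompute the slope with b₁ = (nΣxy − ΣxΣy) / (nΣx² − (Σx)²)
Numerator   = 11×3233.0612 − 61.98×512.24 = 35563.6732 − 31748.6352 = 3815.0380
Denominator = 11×480.8440 − 61.98² = 5289.2840 − 3841.5204 = 1447.7636
b₁(new) = 3815.0380 / 1447.7636 = 2.6351

(Same formula on the original sums: (10×2215.5402 − 47.08×443.95) / (10×258.8340 − 47.08²) = 1254.2360 / 371.8136 = 3.3733, matching the given fit.)

Step 3: Change in slope
Δβ₁ = 2.6351 − 3.3733 = -0.7382
Relative change = -0.7382 / 3.3733 × 100% = -21.9%
→ the slope decreases when the point is added.

A high-leverage point only changes the slope if it is off the original line; here y = 68.29 is below the original trend, so the slope decreases.
In practice: examine leverage (hᵢ) and Cook's distance rather than deleting it automatically.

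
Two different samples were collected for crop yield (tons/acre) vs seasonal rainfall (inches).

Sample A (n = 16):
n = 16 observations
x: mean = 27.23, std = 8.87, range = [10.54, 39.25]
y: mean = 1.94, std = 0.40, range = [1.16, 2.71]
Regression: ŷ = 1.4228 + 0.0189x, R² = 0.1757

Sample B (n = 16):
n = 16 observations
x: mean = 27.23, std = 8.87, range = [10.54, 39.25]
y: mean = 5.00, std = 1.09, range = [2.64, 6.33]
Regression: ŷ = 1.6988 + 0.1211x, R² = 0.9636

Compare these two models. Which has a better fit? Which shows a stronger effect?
Model B has the better fit (R² = 0.9636 vs 0.1757). Model B shows the stronger effect (|β₁| = 0.1211 vs 0.0189).

Model Comparison:

Which explains more variance? (R²)
- Model A: R² = 0.1757 → 17.57% of variance in crop yield explained
- Model B: R² = 0.9636 → 96.36% of variance in crop yield explained
- 0.9636 > 0.1757 → Model B has the better fit

Effect size (slope magnitude):
- Model A: β₁ = 0.0189 → predicted crop yield rises 0.0189 tons/acre per additional inch of rainfall
- Model B: β₁ = 0.1211 → predicted crop yield rises 0.1211 tons/acre per additional inch of rainfall
- |0.0189| < |0.1211| → Model B shows the stronger marginal effect

Note: The two samples could reflect different populations, time periods, or measurement quality.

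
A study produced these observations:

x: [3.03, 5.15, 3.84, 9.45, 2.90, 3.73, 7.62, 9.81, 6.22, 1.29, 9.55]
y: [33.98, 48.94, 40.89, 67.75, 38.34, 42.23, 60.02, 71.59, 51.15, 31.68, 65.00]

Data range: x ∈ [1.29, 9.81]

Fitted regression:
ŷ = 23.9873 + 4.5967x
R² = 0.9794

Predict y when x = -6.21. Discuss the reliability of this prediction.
ŷ = -4.5582, but this is extrapolation (below the data range [1.29, 9.81]) and may be unreliable.

Prediction calculation:
ŷ = 23.9873 + 4.5967 × (-6.21)
ŷ = -4.5582

Reliability:
- Data range: x ∈ [1.29, 9.81]
- Prediction point: x = -6.21 is 7.50 units below the observed range → this is EXTRAPOLATION, not interpolation

Why that matters here:
- The standard error of prediction grows with (x − x̄)², and x = -6.21 is far from x̄ = 5.69
- There are no observations near this x to validate the fitted line there

The R² = 0.9794 only validates the fit within [1.29, 9.81]; treat ŷ = -4.5582 with caution.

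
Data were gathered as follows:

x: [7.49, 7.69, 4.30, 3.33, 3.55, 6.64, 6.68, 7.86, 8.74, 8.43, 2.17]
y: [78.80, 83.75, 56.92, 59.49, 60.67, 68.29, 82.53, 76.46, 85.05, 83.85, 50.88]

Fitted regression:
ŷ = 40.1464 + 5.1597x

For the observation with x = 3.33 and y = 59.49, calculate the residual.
Residual = 2.1618

The residual is the difference between the actual value and the predicted value:

Residual = y - ŷ

Step 1: Calculate predicted value
ŷ = 40.1464 + 5.1597 × 3.33
ŷ = 57.3282

Step 2: Calculate residual
Residual = 59.49 - 57.3282
Residual = 2.1618

Sign check: y > ŷ, so the point is above the line and the fit underestimates here.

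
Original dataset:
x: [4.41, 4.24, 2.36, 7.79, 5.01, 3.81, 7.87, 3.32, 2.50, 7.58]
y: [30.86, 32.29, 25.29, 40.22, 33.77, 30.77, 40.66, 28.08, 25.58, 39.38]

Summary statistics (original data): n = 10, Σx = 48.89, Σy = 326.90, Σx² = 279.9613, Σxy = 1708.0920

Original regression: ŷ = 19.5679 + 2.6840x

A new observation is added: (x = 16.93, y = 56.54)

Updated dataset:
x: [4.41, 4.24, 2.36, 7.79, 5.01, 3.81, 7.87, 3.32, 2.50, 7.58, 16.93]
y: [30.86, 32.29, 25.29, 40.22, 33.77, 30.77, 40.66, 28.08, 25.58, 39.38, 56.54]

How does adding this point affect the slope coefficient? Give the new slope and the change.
The slope changes from 2.6840 to 2.1474 (change of -0.5366, or -20.0%).

x = 16.93 lies well outside the original x-range [2.36, 7.87] (x̄ ≈ 4.89), so this observation has high leverage and can move the slope substantially.

Step 1: Update the sums with the new point (n goes from 10 to 11)
Σx  = 48.89 + 16.93 = 65.82
Σy  = 326.90 + 56.54 = 383.44
Σx² = 279.9613 + 16.93² = 279.9613 + 286.6249 = 566.5862
Σxy = 1708.0920 + 16.93×56.54 = 1708.0920 + 957.2222 = 2665.3142

Step 2: Recompute the slope with b₁ = (nΣxy − ΣxΣy) / (nΣx² − (Σx)²)
Numerator   = 11×2665.3142 − 65.82×383.44 = 29318.4562 − 25238.0208 = 4080.4354
Denominator = 11×566.5862 − 65.82² = 6232.4482 − 4332.2724 = 1900.1758
b₁(new) = 4080.4354 / 1900.1758 = 2.1474

(Same formula on the original sums: (10×1708.0920 − 48.89×326.90) / (10×279.9613 − 48.89²) = 1098.7790 / 409.3809 = 2.6840, matching the given fit.)

Step 3: Change in slope
Δβ₁ = 2.1474 − 2.6840 = -0.5366
Relative change = -0.5366 / 2.6840 × 100% = -20.0%
→ the slope decreases when the point is added.

Because the point sits below the extension of the original line at a high-leverage x, it tilts the fit down.
In practice: check such a point for data-entry or measurement error; examine leverage (hᵢ) and Cook's distance rather than deleting it automatically.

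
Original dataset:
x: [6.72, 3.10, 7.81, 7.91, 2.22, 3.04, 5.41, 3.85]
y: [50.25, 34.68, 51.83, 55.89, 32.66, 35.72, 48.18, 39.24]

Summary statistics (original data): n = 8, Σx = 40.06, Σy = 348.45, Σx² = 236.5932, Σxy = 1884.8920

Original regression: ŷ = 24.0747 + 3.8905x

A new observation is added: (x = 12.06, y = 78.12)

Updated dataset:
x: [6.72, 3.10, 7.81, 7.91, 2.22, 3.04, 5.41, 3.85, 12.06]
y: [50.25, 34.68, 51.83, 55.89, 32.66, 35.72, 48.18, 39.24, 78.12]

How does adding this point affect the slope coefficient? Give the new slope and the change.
The slope changes from 3.8905 to 4.4475 (change of +0.5570, or +14.3%).

The new point has HIGH LEVERAGE: x = 12.06 is far from the original mean x̄ = 40.06/8 ≈ 5.01 (original range [2.22, 7.91]).

Step 1: Update the sums with the new point (n goes from 8 to 9)
Σx  = 40.06 + 12.06 = 52.12
Σy  = 348.45 + 78.12 = 426.57
Σx² = 236.5932 + 12.06² = 236.5932 + 145.4436 = 382.0368
Σxy = 1884.8920 + 12.06×78.12 = 1884.8920 + 942.1272 = 2827.0192

Step 2: Recompute the slope with b₁ = (nΣxy − ΣxΣy) / (nΣx² − (Σx)²)
Numerator   = 9×2827.0192 − 52.12×426.57 = 25443.1728 − 22232.8284 = 3210.3444
Denominator = 9×382.0368 − 52.12² = 3438.3312 − 2716.4944 = 721.8368
b₁(new) = 3210.3444 / 721.8368 = 4.4475

(Same formula on the original sums: (8×1884.8920 − 40.06×348.45) / (8×236.5932 − 40.06²) = 1120.2290 / 287.9420 = 3.8905, matching the given fit.)

Step 3: Change in slope
Δβ₁ = 4.4475 − 3.8905 = +0.5570
Relative change = +0.5570 / 3.8905 × 100% = +14.3%
→ the slope increases when the point is added.

Because the point sits above the extension of the original line at a high-leverage x, it tilts the fit up.
In practice: refit with and without it and report both if conclusions differ.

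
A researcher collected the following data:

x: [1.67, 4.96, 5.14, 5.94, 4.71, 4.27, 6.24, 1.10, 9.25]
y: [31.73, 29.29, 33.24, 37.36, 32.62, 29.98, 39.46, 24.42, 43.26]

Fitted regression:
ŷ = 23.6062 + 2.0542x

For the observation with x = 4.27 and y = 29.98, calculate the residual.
Residual = -2.3976

The residual is the difference between the actual value and the predicted value:

Residual = y - ŷ

Step 1: Calculate predicted value
ŷ = 23.6062 + 2.0542 × 4.27
ŷ = 32.3776

Step 2: Calculate residual
Residual = 29.98 - 32.3776
Residual = -2.3976

Interpretation: the model overestimates the actual value by 2.3976 at this point (negative residual → observation lies below the fitted line).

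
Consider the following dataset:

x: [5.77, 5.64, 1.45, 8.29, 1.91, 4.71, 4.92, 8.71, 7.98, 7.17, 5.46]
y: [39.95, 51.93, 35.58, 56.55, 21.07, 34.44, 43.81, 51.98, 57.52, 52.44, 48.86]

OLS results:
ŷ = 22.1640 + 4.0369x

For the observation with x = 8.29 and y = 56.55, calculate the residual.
Residual = 0.9201

The residual is the difference between the actual value and the predicted value:

Residual = y - ŷ

Step 1: Calculate predicted value
ŷ = 22.1640 + 4.0369 × 8.29
ŷ = 55.6299

Step 2: Calculate residual
Residual = 56.55 - 55.6299
Residual = 0.9201

Sign check: y > ŷ, so the point is above the line and the fit underestimates here.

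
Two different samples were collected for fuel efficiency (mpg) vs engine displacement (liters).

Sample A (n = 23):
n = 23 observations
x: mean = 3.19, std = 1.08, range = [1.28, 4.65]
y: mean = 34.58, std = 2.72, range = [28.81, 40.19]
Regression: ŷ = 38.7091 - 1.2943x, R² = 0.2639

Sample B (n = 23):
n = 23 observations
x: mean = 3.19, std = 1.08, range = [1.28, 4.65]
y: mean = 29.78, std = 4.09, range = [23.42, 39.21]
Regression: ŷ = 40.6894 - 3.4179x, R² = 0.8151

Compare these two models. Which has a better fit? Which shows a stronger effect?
Model B has the better fit (R² = 0.8151 vs 0.2639). Model B shows the stronger effect (|β₁| = 3.4179 vs 1.2943).

Model Comparison:

Fit — compare R²:
- Model A: R² = 0.2639 → 26.39% of variance in fuel efficiency explained
- Model B: R² = 0.8151 → 81.51% of variance in fuel efficiency explained
- 0.8151 > 0.2639 → Model B has the better fit

Effect size (slope magnitude):
- Model A: β₁ = -1.2943 → predicted fuel efficiency falls 1.2943 mpg per additional liter of engine displacement
- Model B: β₁ = -3.4179 → predicted fuel efficiency falls 3.4179 mpg per additional liter of engine displacement
- |-1.2943| < |-3.4179| → Model B shows the stronger marginal effect

Note: A better fit (higher R²) doesn't necessarily mean a more important relationship.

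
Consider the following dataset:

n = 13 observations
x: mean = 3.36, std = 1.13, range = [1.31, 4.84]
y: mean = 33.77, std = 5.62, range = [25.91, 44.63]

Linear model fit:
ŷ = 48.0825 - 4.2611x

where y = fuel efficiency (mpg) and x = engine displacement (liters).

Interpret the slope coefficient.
On average, fuel efficiency is about 4.2611 mpg lower for every extra liter of engine displacement.

The slope coefficient β₁ = -4.2611 represents the marginal effect of engine displacement on fuel efficiency.

Interpretation:
- Engine displacement up by 1 liter → predicted fuel efficiency decreases by 4.2611 mpg
- The effect is assumed constant over the observed range of x (linearity)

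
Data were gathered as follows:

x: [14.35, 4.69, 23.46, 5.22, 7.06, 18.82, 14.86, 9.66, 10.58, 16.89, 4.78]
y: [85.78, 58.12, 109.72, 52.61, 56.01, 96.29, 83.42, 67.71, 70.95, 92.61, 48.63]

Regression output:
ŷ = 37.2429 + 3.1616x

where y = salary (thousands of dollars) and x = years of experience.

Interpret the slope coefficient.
An increase of one year in experience is associated with a 3.1616 thousand dollars increase in predicted salary.

The slope coefficient β₁ = 3.1616 represents the marginal effect of experience on salary.

Interpretation:
- Experience up by 1 year → predicted salary increases by 3.1616 thousand dollars
- The effect is assumed constant over the observed range of x (linearity)
- The slope describes association in these data, not necessarily a causal effect

The intercept β₀ = 37.2429 is the predicted salary when experience = 0; since the smallest observed x is 4.69, this is an extrapolation and mainly anchors the line.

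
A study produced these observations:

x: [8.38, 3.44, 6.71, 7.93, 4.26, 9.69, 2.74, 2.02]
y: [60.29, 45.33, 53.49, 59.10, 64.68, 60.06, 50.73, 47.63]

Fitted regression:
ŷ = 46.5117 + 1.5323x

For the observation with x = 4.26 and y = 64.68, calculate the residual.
Residual = 11.6407

The residual is the difference between the actual value and the predicted value:

Residual = y - ŷ

Step 1: Calculate predicted value
ŷ = 46.5117 + 1.5323 × 4.26
ŷ = 53.0393

Step 2: Calculate residual
Residual = 64.68 - 53.0393
Residual = 11.6407

Sign check: y > ŷ, so the point is above the line and the fit underestimates here.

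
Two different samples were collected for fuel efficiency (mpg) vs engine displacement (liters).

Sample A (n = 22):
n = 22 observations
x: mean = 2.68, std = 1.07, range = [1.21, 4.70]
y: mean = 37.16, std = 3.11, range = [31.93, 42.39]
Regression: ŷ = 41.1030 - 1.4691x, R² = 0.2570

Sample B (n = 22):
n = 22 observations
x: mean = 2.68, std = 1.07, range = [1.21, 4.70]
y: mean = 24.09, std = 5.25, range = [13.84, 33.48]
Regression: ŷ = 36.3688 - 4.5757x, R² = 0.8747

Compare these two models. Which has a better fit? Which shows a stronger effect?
Model B has the better fit (R² = 0.8747 vs 0.2570). Model B shows the stronger effect (|β₁| = 4.5757 vs 1.4691).

Model Comparison:

Which explains more variance? (R²)
- Model A: R² = 0.2570 → 25.70% of variance in fuel efficiency explained
- Model B: R² = 0.8747 → 87.47% of variance in fuel efficiency explained
- 0.8747 > 0.2570 → Model B has the better fit

Which has the larger per-liter effect? (|β₁|)
- Model A: β₁ = -1.4691 → predicted fuel efficiency falls 1.4691 mpg per additional liter of engine displacement
- Model B: β₁ = -4.5757 → predicted fuel efficiency falls 4.5757 mpg per additional liter of engine displacement
- |-1.4691| < |-4.5757| → Model B shows the stronger marginal effect

Note: A better fit (higher R²) doesn't necessarily mean a more important relationship.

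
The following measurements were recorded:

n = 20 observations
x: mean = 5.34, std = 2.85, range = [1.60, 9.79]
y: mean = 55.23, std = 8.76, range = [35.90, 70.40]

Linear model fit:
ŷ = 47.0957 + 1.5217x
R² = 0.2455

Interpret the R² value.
R² = 0.2455 means 24.55% of the variation in y is explained by the linear relationship with x. This indicates a weak fit.

R² = 1 − SS_res/SS_tot compares the residual scatter to the total scatter of y about its mean.

Here R² = 0.2455:
- Explained: 24.55% of the variation in y
- Unexplained (residual): 100% − 24.55% = 75.45%
- Rule of thumb (below 0.3 weak; 0.3 to below 0.7 moderate; 0.7 and above strong) → weak

Note: R² never decreases when predictors are added, so it should not be used alone to compare models of different size.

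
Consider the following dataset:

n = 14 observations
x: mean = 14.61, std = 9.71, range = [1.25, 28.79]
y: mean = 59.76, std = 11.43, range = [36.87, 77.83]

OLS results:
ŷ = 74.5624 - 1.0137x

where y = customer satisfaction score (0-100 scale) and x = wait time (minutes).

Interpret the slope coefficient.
On average, satisfaction score is about 1.0137 points lower for every extra minute of wait time.

The slope β₁ = -1.0137 gives the rate at which the fitted satisfaction score changes with wait time.

Interpretation:
- Wait time up by 1 minute → predicted satisfaction score decreases by 1.0137 points
- This is a linear approximation: the same per-unit change is assumed across the whole observed x range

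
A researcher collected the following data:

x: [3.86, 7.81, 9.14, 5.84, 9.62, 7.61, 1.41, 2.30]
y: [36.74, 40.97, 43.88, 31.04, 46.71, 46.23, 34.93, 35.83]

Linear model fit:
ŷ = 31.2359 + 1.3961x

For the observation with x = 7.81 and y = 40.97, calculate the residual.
Residual = -1.1694

The residual is the difference between the actual value and the predicted value:

Residual = y - ŷ

Step 1: Calculate predicted value
ŷ = 31.2359 + 1.3961 × 7.81
ŷ = 42.1394

Step 2: Calculate residual
Residual = 40.97 - 42.1394
Residual = -1.1694

Interpretation: the model overestimates the actual value by 1.1694 at this point (negative residual → observation lies below the fitted line).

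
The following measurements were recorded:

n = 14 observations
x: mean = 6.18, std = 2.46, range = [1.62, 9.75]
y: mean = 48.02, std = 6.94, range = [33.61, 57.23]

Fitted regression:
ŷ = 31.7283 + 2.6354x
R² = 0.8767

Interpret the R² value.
R² = 0.8767 means 87.67% of the variation in y is explained by the linear relationship with x. This indicates a strong fit.

R² = 1 − SS_res/SS_tot compares the residual scatter to the total scatter of y about its mean.

Here R² = 0.8767:
- Explained: 87.67% of the variation in y
- Unexplained (residual): 100% − 87.67% = 12.33%
- Rule of thumb (below 0.3 weak; 0.3 to below 0.7 moderate; 0.7 and above strong) → strong

Equivalently, for simple linear regression R² = r², so |r| = √0.8767 ≈ 0.9363.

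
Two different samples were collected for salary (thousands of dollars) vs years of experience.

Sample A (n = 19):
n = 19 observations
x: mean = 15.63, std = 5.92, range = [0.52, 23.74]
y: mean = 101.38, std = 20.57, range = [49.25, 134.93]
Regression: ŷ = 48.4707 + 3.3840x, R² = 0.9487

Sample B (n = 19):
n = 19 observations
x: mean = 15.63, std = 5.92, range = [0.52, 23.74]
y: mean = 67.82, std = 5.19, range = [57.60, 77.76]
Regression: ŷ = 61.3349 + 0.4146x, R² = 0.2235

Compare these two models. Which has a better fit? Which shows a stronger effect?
Model A has the better fit (R² = 0.9487 vs 0.2235). Model A shows the stronger effect (|β₁| = 3.3840 vs 0.4146).

Model Comparison:

Goodness of fit (R²):
- Model A: R² = 0.9487 → 94.87% of variance in salary explained
- Model B: R² = 0.2235 → 22.35% of variance in salary explained
- 0.9487 > 0.2235 → Model A has the better fit

Effect size (slope magnitude):
- Model A: β₁ = 3.3840 → predicted salary rises 3.3840 thousand dollars per additional year of experience
- Model B: β₁ = 0.4146 → predicted salary rises 0.4146 thousand dollars per additional year of experience
- |3.3840| > |0.4146| → Model A shows the stronger marginal effect

Notes:
- A better fit (higher R²) doesn't necessarily mean a more important relationship.
- The two samples could reflect different populations, time periods, or measurement quality.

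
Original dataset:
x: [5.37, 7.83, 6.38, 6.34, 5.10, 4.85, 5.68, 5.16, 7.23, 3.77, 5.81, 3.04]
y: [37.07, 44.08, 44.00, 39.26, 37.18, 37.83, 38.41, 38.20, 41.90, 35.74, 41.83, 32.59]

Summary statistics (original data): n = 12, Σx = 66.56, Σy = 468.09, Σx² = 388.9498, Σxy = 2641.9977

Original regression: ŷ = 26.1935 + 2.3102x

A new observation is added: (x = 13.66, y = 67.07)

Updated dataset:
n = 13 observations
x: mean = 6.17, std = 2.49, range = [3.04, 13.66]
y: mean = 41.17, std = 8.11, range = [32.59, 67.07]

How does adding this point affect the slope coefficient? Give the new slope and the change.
New slope β₁ = 3.1769 versus 2.3102 before: a change of +0.8667 (+37.5%).

The new point has HIGH LEVERAGE: x = 13.66 is far from the original mean x̄ = 66.56/12 ≈ 5.55 (original range [3.04, 7.83]).

Step 1: Update the sums with the new point (n goes from 12 to 13)
Σx  = 66.56 + 13.66 = 80.22
Σy  = 468.09 + 67.07 = 535.16
Σx² = 388.9498 + 13.66² = 388.9498 + 186.5956 = 575.5454
Σxy = 2641.9977 + 13.66×67.07 = 2641.9977 + 916.1762 = 3558.1739

Step 2: Recompute the slope with b₁ = (nΣxy − ΣxΣy) / (nΣx² − (Σx)²)
Numerator   = 13×3558.1739 − 80.22×535.16 = 46256.2607 − 42930.5352 = 3325.7255
Denominator = 13×575.5454 − 80.22² = 7482.0902 − 6435.2484 = 1046.8418
b₁(new) = 3325.7255 / 1046.8418 = 3.1769

(Same formula on the original sums: (12×2641.9977 − 66.56×468.09) / (12×388.9498 − 66.56²) = 547.9020 / 237.1640 = 2.3102, matching the given fit.)

Step 3: Change in slope
Δβ₁ = 3.1769 − 2.3102 = +0.8667
Relative change = +0.8667 / 2.3102 × 100% = +37.5%
→ the slope increases when the point is added.

A high-leverage point only changes the slope if it is off the original line; here y = 67.07 is above the original trend, so the slope increases.
In practice: refit with and without it and report both if conclusions differ.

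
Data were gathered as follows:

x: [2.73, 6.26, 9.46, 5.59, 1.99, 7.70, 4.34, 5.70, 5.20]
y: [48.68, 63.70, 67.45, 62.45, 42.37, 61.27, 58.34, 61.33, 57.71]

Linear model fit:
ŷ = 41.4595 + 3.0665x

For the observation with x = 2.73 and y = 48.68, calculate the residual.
Residual = -1.1510

The residual is the difference between the actual value and the predicted value:

Residual = y - ŷ

Step 1: Calculate predicted value
ŷ = 41.4595 + 3.0665 × 2.73
ŷ = 49.8310

Step 2: Calculate residual
Residual = 48.68 - 49.8310
Residual = -1.1510

Interpretation: the model overestimates the actual value by 1.1510 at this point (negative residual → observation lies below the fitted line).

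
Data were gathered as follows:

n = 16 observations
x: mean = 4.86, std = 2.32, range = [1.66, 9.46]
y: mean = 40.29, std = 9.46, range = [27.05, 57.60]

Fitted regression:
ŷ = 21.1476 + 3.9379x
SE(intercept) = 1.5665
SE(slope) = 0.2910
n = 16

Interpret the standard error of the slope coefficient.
SE(β̂₁) = 0.2910 is the estimated standard deviation of the slope estimate across repeated samples; relative to β̂₁ = 3.9379 that is 7.4%, a precise estimate.

What SE measures:
- The standard error quantifies the sampling variability of the coefficient estimate
- It is the estimated standard deviation of β̂₁ across hypothetical repeated samples of the same size
- Smaller SE → more precise estimate

Relative precision:
- SE / |β̂₁| = 0.2910 / 3.9379 = 7.4%
- Rule of thumb (under 20%: precise; 20% to under 50%: moderately precise; 50% or more: imprecise) → precise

Link to the t-test: t = β̂₁ / SE(β̂₁) = 3.9379 / 0.2910 = 13.5323, the statistic for H₀: β₁ = 0.

What drives SE(β̂₁): larger n (here n = 16) → smaller SE.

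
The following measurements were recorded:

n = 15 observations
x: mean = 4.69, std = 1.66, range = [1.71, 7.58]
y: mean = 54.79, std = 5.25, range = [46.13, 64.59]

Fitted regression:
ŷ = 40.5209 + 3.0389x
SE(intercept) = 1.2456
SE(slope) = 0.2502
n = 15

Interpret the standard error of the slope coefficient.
SE(slope) = 0.2502 measures the uncertainty in the estimated slope. The coefficient is estimated precisely (SE/|β̂₁| = 8.2%).

What SE measures:
- The standard error quantifies the sampling variability of the coefficient estimate
- It is the estimated standard deviation of β̂₁ across hypothetical repeated samples of the same size
- Smaller SE → more precise estimate

Relative precision:
- SE / |β̂₁| = 0.2502 / 3.0389 = 8.2%
- Rule of thumb (under 20%: precise; 20% to under 50%: moderately precise; 50% or more: imprecise) → precise

Rough 95% range (±2 SE): 3.0389 ± 0.5004 → (2.5385, 3.5393).

What drives SE(β̂₁): more residual scatter → larger SE; wider spread of x values → smaller SE; larger n (here n = 15) → smaller SE.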